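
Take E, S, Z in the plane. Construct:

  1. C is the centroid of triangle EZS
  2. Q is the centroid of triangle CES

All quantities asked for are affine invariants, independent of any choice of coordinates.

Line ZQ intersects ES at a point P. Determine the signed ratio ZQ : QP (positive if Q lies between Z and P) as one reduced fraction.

ZQ:QP = 8

Assign E = (0, 0), S = (1, 0), Z = (0, 1) — the answer is frame-independent, so this choice is without loss of generality.
1. C is the centroid of triangle EZS ⇒ C = (1/3, 1/3)
2. Q is the centroid of triangle CES ⇒ Q = (4/9, 1/9)
line ZQ meets ES at P = (1/2, 0)
Q = Z + t·(P−Z) with t = 8/9, so ZQ:QP = 8/9:1/9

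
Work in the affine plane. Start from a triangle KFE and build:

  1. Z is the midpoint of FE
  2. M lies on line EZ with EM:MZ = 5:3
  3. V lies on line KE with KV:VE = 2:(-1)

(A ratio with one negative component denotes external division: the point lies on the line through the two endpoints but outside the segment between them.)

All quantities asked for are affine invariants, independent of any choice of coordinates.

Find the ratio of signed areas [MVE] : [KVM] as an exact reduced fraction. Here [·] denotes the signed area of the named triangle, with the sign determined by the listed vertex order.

Set K = (0, 0), F = (1, 0), E = (0, 1); any affine frame gives the same invariant.
1. Z is the midpoint of FE ⇒ Z = (1/2, 1/2)
2. M lies on line EZ with EM:MZ = 5:3 ⇒ M = (5/16, 11/16)
3. V lies on line KE with KV:VE = 2:(-1) ⇒ V = (0, 2)
2·[MVE] = 5/16, 2·[KVM] = -5/8
[MVE]:[KVM] = 5/16:-5/8 = -1/2

[MVE]:[KVM] = -1/2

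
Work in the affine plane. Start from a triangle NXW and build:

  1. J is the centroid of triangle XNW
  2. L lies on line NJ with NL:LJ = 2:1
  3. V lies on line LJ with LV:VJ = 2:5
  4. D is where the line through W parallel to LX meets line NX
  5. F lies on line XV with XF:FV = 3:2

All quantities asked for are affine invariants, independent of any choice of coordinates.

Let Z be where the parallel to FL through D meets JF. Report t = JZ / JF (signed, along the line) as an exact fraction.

t = -5/2

Choose coordinates N = (0, 0), X = (1, 0), W = (0, 1).
1. J is the centroid of triangle XNW ⇒ J = (1/3, 1/3)
2. L lies on line NJ with NL:LJ = 2:1 ⇒ L = (2/9, 2/9)
3. V lies on line LJ with LV:VJ = 2:5 ⇒ V = (16/63, 16/63)
4. D is where the line through W parallel to LX meets line NX ⇒ D = (7/2, 0)
5. F lies on line XV with XF:FV = 3:2 ⇒ F = (58/105, 16/105)
through D parallel to FL: direction (-104/315, 22/315); meets JF at Z = (-3/14, 11/14)
Z = J + t·(F−J) with t = -5/2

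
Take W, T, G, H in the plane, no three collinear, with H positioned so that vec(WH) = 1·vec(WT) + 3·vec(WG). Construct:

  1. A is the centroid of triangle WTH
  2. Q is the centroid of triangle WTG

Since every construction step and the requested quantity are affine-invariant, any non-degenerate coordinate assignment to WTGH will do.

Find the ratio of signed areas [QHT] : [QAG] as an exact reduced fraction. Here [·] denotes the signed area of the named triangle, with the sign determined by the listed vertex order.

[QHT]:[QAG] = -9/2

Work in coordinates with W = (0, 0), T = (1, 0), G = (0, 1), H = (1, 3).
1. A is the centroid of triangle WTH ⇒ A = (2/3, 1)
2. Q is the centroid of triangle WTG ⇒ Q = (1/3, 1/3)
2·[QHT] = -2, 2·[QAG] = 4/9
[QHT]:[QAG] = -2:4/9 = -9/2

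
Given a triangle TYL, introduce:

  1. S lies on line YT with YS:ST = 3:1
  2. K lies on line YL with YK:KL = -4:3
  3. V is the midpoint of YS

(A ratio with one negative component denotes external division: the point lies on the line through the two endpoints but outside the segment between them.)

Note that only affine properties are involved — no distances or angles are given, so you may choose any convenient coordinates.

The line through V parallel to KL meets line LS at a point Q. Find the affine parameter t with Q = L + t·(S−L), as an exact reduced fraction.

t = 1/2

Set T = (0, 0), Y = (1, 0), L = (0, 1); any affine frame gives the same invariant.
1. S lies on line YT with YS:ST = 3:1 ⇒ S = (1/4, 0)
2. K lies on line YL with YK:KL = -4:3 ⇒ K = (-3, 4)
3. V is the midpoint of YS ⇒ V = (5/8, 0)
through V parallel to KL: direction (3, -3); meets LS at Q = (1/8, 1/2)
Q = L + t·(S−L) with t = 1/2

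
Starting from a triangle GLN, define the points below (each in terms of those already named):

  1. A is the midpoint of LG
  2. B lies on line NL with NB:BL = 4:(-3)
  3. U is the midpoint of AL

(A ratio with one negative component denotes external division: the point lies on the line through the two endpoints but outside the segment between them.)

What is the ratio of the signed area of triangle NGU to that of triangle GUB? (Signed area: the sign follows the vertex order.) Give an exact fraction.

[NGU]:[GUB] = -1/3

Choose coordinates G = (0, 0), L = (1, 0), N = (0, 1).
1. A is the midpoint of LG ⇒ A = (1/2, 0)
2. B lies on line NL with NB:BL = 4:(-3) ⇒ B = (4, -3)
3. U is the midpoint of AL ⇒ U = (3/4, 0)
2·[NGU] = 3/4, 2·[GUB] = -9/4
[NGU]:[GUB] = 3/4:-9/4 = -1/3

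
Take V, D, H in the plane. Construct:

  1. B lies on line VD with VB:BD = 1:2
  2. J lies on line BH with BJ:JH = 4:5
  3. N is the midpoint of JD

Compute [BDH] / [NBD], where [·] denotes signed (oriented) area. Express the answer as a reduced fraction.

Choose coordinates V = (0, 0), D = (1, 0), H = (0, 1).
1. B lies on line VD with VB:BD = 1:2 ⇒ B = (1/3, 0)
2. J lies on line BH with BJ:JH = 4:5 ⇒ J = (5/27, 4/9)
3. N is the midpoint of JD ⇒ N = (16/27, 2/9)
2·[BDH] = 2/3, 2·[NBD] = 4/27
[BDH]:[NBD] = 2/3:4/27 = 9/2

[BDH]:[NBD] = 9/2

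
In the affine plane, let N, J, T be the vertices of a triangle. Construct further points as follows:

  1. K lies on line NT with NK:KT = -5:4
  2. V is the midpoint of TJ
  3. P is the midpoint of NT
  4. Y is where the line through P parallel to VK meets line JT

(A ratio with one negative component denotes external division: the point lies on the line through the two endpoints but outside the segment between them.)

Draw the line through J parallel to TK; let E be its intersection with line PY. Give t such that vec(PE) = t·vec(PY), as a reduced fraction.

Set N = (0, 0), J = (1, 0), T = (0, 1); any affine frame gives the same invariant.
1. K lies on line NT with NK:KT = -5:4 ⇒ K = (0, 5)
2. V is the midpoint of TJ ⇒ V = (1/2, 1/2)
3. P is the midpoint of NT ⇒ P = (0, 1/2)
4. Y is where the line through P parallel to VK meets line JT ⇒ Y = (-1/16, 17/16)
through J parallel to TK: direction (0, 4); meets PY at E = (1, -17/2)
E = P + t·(Y−P) with t = -16

t = -16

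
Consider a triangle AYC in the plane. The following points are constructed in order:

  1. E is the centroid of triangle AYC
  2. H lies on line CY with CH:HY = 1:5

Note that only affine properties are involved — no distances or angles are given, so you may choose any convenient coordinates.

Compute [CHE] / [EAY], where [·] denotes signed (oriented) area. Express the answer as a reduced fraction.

[CHE]:[EAY] = -1/6

Set A = (0, 0), Y = (1, 0), C = (0, 1); any affine frame gives the same invariant.
1. E is the centroid of triangle AYC ⇒ E = (1/3, 1/3)
2. H lies on line CY with CH:HY = 1:5 ⇒ H = (1/6, 5/6)
2·[CHE] = -1/18, 2·[EAY] = 1/3
[CHE]:[EAY] = -1/18:1/3 = -1/6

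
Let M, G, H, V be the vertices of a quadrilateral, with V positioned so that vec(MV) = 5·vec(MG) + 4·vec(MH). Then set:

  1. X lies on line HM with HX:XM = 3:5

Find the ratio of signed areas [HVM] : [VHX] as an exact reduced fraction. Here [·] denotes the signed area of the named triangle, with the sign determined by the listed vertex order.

Assign M = (0, 0), G = (1, 0), H = (0, 1), V = (5, 4) — the answer is frame-independent, so this choice is without loss of generality.
1. X lies on line HM with HX:XM = 3:5 ⇒ X = (0, 5/8)
2·[HVM] = -5, 2·[VHX] = 15/8
[HVM]:[VHX] = -5:15/8 = -8/3

[HVM]:[VHX] = -8/3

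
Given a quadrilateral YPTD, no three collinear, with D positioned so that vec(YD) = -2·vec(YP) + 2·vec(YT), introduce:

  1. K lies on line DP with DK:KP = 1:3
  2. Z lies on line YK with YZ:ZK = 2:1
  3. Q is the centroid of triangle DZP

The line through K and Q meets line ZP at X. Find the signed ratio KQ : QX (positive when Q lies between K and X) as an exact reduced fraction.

Choose coordinates Y = (0, 0), P = (1, 0), T = (0, 1), D = (-2, 2).
1. K lies on line DP with DK:KP = 1:3 ⇒ K = (-5/4, 3/2)
2. Z lies on line YK with YZ:ZK = 2:1 ⇒ Z = (-5/6, 1)
3. Q is the centroid of triangle DZP ⇒ Q = (-11/18, 1)
line KQ meets ZP at X = (-1/10, 3/5)
Q = K + t·(X−K) with t = 5/9, so KQ:QX = 5/9:4/9

KQ:QX = 5/4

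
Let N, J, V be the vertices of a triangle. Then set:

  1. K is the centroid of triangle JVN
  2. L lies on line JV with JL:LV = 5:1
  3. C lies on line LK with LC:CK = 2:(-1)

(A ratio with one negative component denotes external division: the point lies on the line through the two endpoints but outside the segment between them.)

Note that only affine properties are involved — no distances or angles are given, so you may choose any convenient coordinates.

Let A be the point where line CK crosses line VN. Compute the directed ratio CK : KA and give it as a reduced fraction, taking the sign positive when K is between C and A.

CK:KA = 1/2

Set N = (0, 0), J = (1, 0), V = (0, 1); any affine frame gives the same invariant.
1. K is the centroid of triangle JVN ⇒ K = (1/3, 1/3)
2. L lies on line JV with JL:LV = 5:1 ⇒ L = (1/6, 5/6)
3. C lies on line LK with LC:CK = 2:(-1) ⇒ C = (1/2, -1/6)
line CK meets VN at A = (0, 4/3)
K = C + t·(A−C) with t = 1/3, so CK:KA = 1/3:2/3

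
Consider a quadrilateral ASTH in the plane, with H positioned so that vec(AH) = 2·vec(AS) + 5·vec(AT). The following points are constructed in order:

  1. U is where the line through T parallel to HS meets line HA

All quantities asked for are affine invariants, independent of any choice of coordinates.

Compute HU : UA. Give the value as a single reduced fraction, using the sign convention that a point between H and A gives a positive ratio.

Choose coordinates A = (0, 0), S = (1, 0), T = (0, 1), H = (2, 5).
1. U is where the line through T parallel to HS meets line HA ⇒ U = (-2/5, -1)
U = H + t·(A−H) with t = 6/5, so HU:UA = t:(1−t) = 6/5:-1/5

HU:UA = -6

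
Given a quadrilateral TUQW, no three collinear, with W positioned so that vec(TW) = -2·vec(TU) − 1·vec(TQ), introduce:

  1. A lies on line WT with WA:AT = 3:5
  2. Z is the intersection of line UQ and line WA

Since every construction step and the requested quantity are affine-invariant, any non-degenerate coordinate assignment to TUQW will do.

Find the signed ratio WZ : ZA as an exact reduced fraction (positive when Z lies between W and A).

Work in coordinates with T = (0, 0), U = (1, 0), Q = (0, 1), W = (-2, -1).
1. A lies on line WT with WA:AT = 3:5 ⇒ A = (-5/4, -5/8)
2. Z is the intersection of line UQ and line WA ⇒ Z = (2/3, 1/3)
Z = W + t·(A−W) with t = 32/9, so WZ:ZA = t:(1−t) = 32/9:-23/9

WZ:ZA = -32/23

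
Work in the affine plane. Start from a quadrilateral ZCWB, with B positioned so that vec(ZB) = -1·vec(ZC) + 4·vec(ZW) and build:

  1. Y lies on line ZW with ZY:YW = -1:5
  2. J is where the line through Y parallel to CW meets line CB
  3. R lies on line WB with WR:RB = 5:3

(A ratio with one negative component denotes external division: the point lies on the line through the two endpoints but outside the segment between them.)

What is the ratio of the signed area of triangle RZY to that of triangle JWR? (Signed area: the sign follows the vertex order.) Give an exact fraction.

[RZY]:[JWR] = 1/13

Choose coordinates Z = (0, 0), C = (1, 0), W = (0, 1), B = (-1, 4).
1. Y lies on line ZW with ZY:YW = -1:5 ⇒ Y = (0, -1/4)
2. J is where the line through Y parallel to CW meets line CB ⇒ J = (9/4, -5/2)
3. R lies on line WB with WR:RB = 5:3 ⇒ R = (-5/8, 23/8)
2·[RZY] = -5/32, 2·[JWR] = -65/32
[RZY]:[JWR] = -5/32:-65/32 = 1/13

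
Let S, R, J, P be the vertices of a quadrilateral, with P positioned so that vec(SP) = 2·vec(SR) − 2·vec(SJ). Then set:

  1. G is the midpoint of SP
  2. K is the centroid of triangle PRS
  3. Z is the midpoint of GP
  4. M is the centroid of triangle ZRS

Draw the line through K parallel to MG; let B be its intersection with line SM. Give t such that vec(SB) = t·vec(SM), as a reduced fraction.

t = 7/6

Work in coordinates with S = (0, 0), R = (1, 0), J = (0, 1), P = (2, -2).
1. G is the midpoint of SP ⇒ G = (1, -1)
2. K is the centroid of triangle PRS ⇒ K = (1, -2/3)
3. Z is the midpoint of GP ⇒ Z = (3/2, -3/2)
4. M is the centroid of triangle ZRS ⇒ M = (5/6, -1/2)
through K parallel to MG: direction (1/6, -1/2); meets SM at B = (35/36, -7/12)
B = S + t·(M−S) with t = 7/6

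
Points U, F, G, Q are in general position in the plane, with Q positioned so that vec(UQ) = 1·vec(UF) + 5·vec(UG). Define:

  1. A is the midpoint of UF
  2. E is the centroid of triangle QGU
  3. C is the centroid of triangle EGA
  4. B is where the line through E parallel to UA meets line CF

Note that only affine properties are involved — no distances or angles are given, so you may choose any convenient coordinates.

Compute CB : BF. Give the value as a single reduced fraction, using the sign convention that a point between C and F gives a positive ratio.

Choose coordinates U = (0, 0), F = (1, 0), G = (0, 1), Q = (1, 5).
1. A is the midpoint of UF ⇒ A = (1/2, 0)
2. E is the centroid of triangle QGU ⇒ E = (1/3, 2)
3. C is the centroid of triangle EGA ⇒ C = (5/18, 1)
4. B is where the line through E parallel to UA meets line CF ⇒ B = (-4/9, 2)
B = C + t·(F−C) with t = -1, so CB:BF = t:(1−t) = -1:2

CB:BF = -1/2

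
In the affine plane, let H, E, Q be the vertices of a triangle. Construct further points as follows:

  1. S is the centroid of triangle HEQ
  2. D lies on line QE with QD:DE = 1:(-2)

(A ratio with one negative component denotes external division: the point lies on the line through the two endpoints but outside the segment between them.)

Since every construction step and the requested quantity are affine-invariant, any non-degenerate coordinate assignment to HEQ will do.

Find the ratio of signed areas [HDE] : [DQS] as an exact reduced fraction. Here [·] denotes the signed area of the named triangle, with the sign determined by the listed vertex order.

Work in coordinates with H = (0, 0), E = (1, 0), Q = (0, 1).
1. S is the centroid of triangle HEQ ⇒ S = (1/3, 1/3)
2. D lies on line QE with QD:DE = 1:(-2) ⇒ D = (-1, 2)
2·[HDE] = -2, 2·[DQS] = -1/3
[HDE]:[DQS] = -2:-1/3 = 6

[HDE]:[DQS] = 6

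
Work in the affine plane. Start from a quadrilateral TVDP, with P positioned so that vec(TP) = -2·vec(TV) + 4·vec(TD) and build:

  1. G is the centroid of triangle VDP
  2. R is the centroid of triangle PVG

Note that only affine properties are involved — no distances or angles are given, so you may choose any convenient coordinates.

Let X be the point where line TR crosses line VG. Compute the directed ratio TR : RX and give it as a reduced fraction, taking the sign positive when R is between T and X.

Work in coordinates with T = (0, 0), V = (1, 0), D = (0, 1), P = (-2, 4).
1. G is the centroid of triangle VDP ⇒ G = (-1/3, 5/3)
2. R is the centroid of triangle PVG ⇒ R = (-4/9, 17/9)
line TR meets VG at X = (-5/12, 85/48)
R = T + t·(X−T) with t = 16/15, so TR:RX = 16/15:-1/15

TR:RX = -16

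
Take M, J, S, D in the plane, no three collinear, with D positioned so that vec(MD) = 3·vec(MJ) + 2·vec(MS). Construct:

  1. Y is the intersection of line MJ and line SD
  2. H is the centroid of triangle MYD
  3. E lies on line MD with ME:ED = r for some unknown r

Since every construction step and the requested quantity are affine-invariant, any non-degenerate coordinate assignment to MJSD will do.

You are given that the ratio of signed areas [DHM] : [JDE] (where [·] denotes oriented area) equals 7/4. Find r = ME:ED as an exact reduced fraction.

Set M = (0, 0), J = (1, 0), S = (0, 1), D = (3, 2); any affine frame gives the same invariant.
1. Y is the intersection of line MJ and line SD ⇒ Y = (-3, 0)
2. H is the centroid of triangle MYD ⇒ H = (0, 2/3)
3. With ME:ED = r, write λ = r/(r+1) so E = M + λ·(D−M); E is affine-linear in λ
Every point depending on E is an affine combination of E and λ-independent points, so each such coordinate is linear in λ; the λ² term in each signed area is a multiple of (D−M)×(D−M) = 0, so 2·[DHM] and 2·[JDE] are each linear in λ. Evaluating at λ=0 and λ=1:
  2·[DHM] = 2,   2·[JDE] = -2·λ + 2
So [DHM]:[JDE] = (2) / (-2·λ + 2). Setting this equal to 7/4:
  2 = 7/4·(-2·λ + 2)  ⇒  λ = 3/7
Then r = λ/(1−λ) = (3/7)/(4/7) = 3/4. Check: with r = 3/4, E = (9/7, 6/7) and [DHM]:[JDE] = 7/4 as required.

r = 3/4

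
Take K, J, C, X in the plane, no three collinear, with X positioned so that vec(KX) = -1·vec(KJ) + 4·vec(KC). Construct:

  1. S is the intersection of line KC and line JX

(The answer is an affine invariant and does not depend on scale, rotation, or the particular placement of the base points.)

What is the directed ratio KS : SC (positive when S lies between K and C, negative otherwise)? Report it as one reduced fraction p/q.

KS:SC = -2

Choose coordinates K = (0, 0), J = (1, 0), C = (0, 1), X = (-1, 4).
1. S is the intersection of line KC and line JX ⇒ S = (0, 2)
S = K + t·(C−K) with t = 2, so KS:SC = t:(1−t) = 2:-1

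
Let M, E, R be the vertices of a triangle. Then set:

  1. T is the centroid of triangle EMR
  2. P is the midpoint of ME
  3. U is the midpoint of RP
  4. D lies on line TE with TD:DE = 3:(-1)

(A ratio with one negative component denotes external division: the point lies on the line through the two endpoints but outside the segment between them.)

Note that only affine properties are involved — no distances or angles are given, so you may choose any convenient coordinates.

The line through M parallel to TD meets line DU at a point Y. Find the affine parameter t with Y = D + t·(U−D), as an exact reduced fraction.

Choose coordinates M = (0, 0), E = (1, 0), R = (0, 1).
1. T is the centroid of triangle EMR ⇒ T = (1/3, 1/3)
2. P is the midpoint of ME ⇒ P = (1/2, 0)
3. U is the midpoint of RP ⇒ U = (1/4, 1/2)
4. D lies on line TE with TD:DE = 3:(-1) ⇒ D = (4/3, -1/6)
through M parallel to TD: direction (1, -1/2); meets DU at Y = (17/3, -17/6)
Y = D + t·(U−D) with t = -4

t = -4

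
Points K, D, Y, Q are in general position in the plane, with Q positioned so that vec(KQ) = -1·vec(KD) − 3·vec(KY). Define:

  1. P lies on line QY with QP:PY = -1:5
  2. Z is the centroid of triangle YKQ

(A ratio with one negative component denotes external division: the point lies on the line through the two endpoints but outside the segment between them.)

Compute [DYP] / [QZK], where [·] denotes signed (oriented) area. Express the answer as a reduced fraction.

[DYP]:[QZK] = -75/4

Set K = (0, 0), D = (1, 0), Y = (0, 1), Q = (-1, -3); any affine frame gives the same invariant.
1. P lies on line QY with QP:PY = -1:5 ⇒ P = (-5/4, -4)
2. Z is the centroid of triangle YKQ ⇒ Z = (-1/3, -2/3)
2·[DYP] = 25/4, 2·[QZK] = -1/3
[DYP]:[QZK] = 25/4:-1/3 = -75/4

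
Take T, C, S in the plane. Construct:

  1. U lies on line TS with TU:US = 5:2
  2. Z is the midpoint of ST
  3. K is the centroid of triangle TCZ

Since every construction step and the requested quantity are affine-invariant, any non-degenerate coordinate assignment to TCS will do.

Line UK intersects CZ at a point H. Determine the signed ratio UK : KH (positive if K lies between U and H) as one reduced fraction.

Assign T = (0, 0), C = (1, 0), S = (0, 1) — the answer is frame-independent, so this choice is without loss of generality.
1. U lies on line TS with TU:US = 5:2 ⇒ U = (0, 5/7)
2. Z is the midpoint of ST ⇒ Z = (0, 1/2)
3. K is the centroid of triangle TCZ ⇒ K = (1/3, 1/6)
line UK meets CZ at H = (3/16, 13/32)
K = U + t·(H−U) with t = 16/9, so UK:KH = 16/9:-7/9

UK:KH = -16/7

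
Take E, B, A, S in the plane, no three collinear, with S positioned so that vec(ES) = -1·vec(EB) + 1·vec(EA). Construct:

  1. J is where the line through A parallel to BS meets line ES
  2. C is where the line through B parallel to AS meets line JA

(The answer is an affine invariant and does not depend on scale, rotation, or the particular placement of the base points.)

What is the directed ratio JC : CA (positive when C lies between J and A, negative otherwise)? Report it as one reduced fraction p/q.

Assign E = (0, 0), B = (1, 0), A = (0, 1), S = (-1, 1) — the answer is frame-independent, so this choice is without loss of generality.
1. J is where the line through A parallel to BS meets line ES ⇒ J = (-2, 2)
2. C is where the line through B parallel to AS meets line JA ⇒ C = (2, 0)
C = J + t·(A−J) with t = 2, so JC:CA = t:(1−t) = 2:-1

JC:CA = -2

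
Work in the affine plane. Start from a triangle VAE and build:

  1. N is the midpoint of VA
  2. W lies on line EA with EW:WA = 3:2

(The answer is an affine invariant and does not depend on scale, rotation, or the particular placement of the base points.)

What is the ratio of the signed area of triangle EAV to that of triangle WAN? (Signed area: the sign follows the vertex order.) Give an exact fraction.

[EAV]:[WAN] = 5

Assign V = (0, 0), A = (1, 0), E = (0, 1) — the answer is frame-independent, so this choice is without loss of generality.
1. N is the midpoint of VA ⇒ N = (1/2, 0)
2. W lies on line EA with EW:WA = 3:2 ⇒ W = (3/5, 2/5)
2·[EAV] = -1, 2·[WAN] = -1/5
[EAV]:[WAN] = -1:-1/5 = 5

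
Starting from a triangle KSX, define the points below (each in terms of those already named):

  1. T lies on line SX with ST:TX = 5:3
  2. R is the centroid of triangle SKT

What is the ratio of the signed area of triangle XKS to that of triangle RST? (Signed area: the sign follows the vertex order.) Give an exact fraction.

[XKS]:[RST] = 24/5

Set K = (0, 0), S = (1, 0), X = (0, 1); any affine frame gives the same invariant.
1. T lies on line SX with ST:TX = 5:3 ⇒ T = (3/8, 5/8)
2. R is the centroid of triangle SKT ⇒ R = (11/24, 5/24)
2·[XKS] = 1, 2·[RST] = 5/24
[XKS]:[RST] = 1:5/24 = 24/5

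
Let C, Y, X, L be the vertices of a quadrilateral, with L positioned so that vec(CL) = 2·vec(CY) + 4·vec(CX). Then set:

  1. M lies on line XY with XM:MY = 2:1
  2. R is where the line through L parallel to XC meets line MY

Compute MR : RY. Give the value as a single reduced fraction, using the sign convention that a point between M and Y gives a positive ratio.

MR:RY = -4/3

Assign C = (0, 0), Y = (1, 0), X = (0, 1), L = (2, 4) — the answer is frame-independent, so this choice is without loss of generality.
1. M lies on line XY with XM:MY = 2:1 ⇒ M = (2/3, 1/3)
2. R is where the line through L parallel to XC meets line MY ⇒ R = (2, -1)
R = M + t·(Y−M) with t = 4, so MR:RY = t:(1−t) = 4:-3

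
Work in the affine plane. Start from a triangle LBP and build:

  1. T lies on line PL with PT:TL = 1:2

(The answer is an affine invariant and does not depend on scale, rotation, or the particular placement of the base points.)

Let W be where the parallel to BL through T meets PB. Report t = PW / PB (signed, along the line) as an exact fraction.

Work in coordinates with L = (0, 0), B = (1, 0), P = (0, 1).
1. T lies on line PL with PT:TL = 1:2 ⇒ T = (0, 2/3)
through T parallel to BL: direction (-1, 0); meets PB at W = (1/3, 2/3)
W = P + t·(B−P) with t = 1/3

t = 1/3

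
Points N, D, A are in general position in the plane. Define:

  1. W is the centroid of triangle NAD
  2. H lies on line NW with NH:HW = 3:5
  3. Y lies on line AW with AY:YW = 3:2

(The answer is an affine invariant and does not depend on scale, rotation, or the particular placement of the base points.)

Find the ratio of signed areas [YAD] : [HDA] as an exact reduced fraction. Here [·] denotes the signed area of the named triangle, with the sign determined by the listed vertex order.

Set N = (0, 0), D = (1, 0), A = (0, 1); any affine frame gives the same invariant.
1. W is the centroid of triangle NAD ⇒ W = (1/3, 1/3)
2. H lies on line NW with NH:HW = 3:5 ⇒ H = (1/8, 1/8)
3. Y lies on line AW with AY:YW = 3:2 ⇒ Y = (1/5, 3/5)
2·[YAD] = -1/5, 2·[HDA] = 3/4
[YAD]:[HDA] = -1/5:3/4 = -4/15

[YAD]:[HDA] = -4/15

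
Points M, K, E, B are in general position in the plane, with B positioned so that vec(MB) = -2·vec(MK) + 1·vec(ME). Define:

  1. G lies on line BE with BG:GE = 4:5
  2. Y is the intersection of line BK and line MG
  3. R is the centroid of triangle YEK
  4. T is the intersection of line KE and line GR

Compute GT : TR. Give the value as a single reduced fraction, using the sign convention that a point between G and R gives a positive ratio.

GT:TR = -85/27

Set M = (0, 0), K = (1, 0), E = (0, 1), B = (-2, 1); any affine frame gives the same invariant.
1. G lies on line BE with BG:GE = 4:5 ⇒ G = (-10/9, 1)
2. Y is the intersection of line BK and line MG ⇒ Y = (-10/17, 9/17)
3. R is the centroid of triangle YEK ⇒ R = (7/51, 26/51)
4. T is the intersection of line KE and line GR ⇒ T = (125/174, 49/174)
T = G + t·(R−G) with t = 85/58, so GT:TR = t:(1−t) = 85/58:-27/58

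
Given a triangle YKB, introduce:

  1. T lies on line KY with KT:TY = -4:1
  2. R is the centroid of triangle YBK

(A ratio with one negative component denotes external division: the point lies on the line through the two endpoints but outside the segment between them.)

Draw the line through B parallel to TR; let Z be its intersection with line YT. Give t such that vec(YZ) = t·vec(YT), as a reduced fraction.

Work in coordinates with Y = (0, 0), K = (1, 0), B = (0, 1).
1. T lies on line KY with KT:TY = -4:1 ⇒ T = (-1/3, 0)
2. R is the centroid of triangle YBK ⇒ R = (1/3, 1/3)
through B parallel to TR: direction (2/3, 1/3); meets YT at Z = (-2, 0)
Z = Y + t·(T−Y) with t = 6

t = 6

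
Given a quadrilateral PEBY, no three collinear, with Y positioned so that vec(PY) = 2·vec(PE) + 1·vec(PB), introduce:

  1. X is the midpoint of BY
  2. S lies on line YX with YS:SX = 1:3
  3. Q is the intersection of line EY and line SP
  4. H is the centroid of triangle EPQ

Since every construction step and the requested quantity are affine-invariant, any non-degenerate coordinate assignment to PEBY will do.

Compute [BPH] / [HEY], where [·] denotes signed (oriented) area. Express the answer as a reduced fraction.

Assign P = (0, 0), E = (1, 0), B = (0, 1), Y = (2, 1) — the answer is frame-independent, so this choice is without loss of generality.
1. X is the midpoint of BY ⇒ X = (1, 1)
2. S lies on line YX with YS:SX = 1:3 ⇒ S = (7/4, 1)
3. Q is the intersection of line EY and line SP ⇒ Q = (7/3, 4/3)
4. H is the centroid of triangle EPQ ⇒ H = (10/9, 4/9)
2·[BPH] = 10/9, 2·[HEY] = 1/3
[BPH]:[HEY] = 10/9:1/3 = 10/3

[BPH]:[HEY] = 10/3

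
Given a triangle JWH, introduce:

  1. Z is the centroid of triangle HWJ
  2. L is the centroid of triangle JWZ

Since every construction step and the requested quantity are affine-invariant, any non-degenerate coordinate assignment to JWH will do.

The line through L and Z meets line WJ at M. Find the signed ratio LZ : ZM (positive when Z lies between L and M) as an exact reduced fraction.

Set J = (0, 0), W = (1, 0), H = (0, 1); any affine frame gives the same invariant.
1. Z is the centroid of triangle HWJ ⇒ Z = (1/3, 1/3)
2. L is the centroid of triangle JWZ ⇒ L = (4/9, 1/9)
line LZ meets WJ at M = (1/2, 0)
Z = L + t·(M−L) with t = -2, so LZ:ZM = -2:3

LZ:ZM = -2/3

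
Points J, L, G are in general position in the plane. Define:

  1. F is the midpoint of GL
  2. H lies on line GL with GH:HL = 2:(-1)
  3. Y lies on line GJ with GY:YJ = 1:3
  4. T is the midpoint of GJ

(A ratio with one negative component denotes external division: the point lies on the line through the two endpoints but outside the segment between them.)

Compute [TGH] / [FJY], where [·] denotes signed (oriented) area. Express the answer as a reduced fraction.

[TGH]:[FJY] = 8/3

Choose coordinates J = (0, 0), L = (1, 0), G = (0, 1).
1. F is the midpoint of GL ⇒ F = (1/2, 1/2)
2. H lies on line GL with GH:HL = 2:(-1) ⇒ H = (2, -1)
3. Y lies on line GJ with GY:YJ = 1:3 ⇒ Y = (0, 3/4)
4. T is the midpoint of GJ ⇒ T = (0, 1/2)
2·[TGH] = -1, 2·[FJY] = -3/8
[TGH]:[FJY] = -1:-3/8 = 8/3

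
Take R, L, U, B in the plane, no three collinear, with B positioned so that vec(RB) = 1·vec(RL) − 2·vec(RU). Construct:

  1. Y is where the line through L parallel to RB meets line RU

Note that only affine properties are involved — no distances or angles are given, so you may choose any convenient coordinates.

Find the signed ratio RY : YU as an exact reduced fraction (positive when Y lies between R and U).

RY:YU = -2

Set R = (0, 0), L = (1, 0), U = (0, 1), B = (1, -2); any affine frame gives the same invariant.
1. Y is where the line through L parallel to RB meets line RU ⇒ Y = (0, 2)
Y = R + t·(U−R) with t = 2, so RY:YU = t:(1−t) = 2:-1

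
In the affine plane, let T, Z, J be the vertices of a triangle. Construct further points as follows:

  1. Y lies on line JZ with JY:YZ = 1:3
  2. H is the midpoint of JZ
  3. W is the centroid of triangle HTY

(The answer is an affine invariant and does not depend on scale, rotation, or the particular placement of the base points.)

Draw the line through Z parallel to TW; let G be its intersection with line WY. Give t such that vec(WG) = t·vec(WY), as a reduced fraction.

t = -5

Choose coordinates T = (0, 0), Z = (1, 0), J = (0, 1).
1. Y lies on line JZ with JY:YZ = 1:3 ⇒ Y = (1/4, 3/4)
2. H is the midpoint of JZ ⇒ H = (1/2, 1/2)
3. W is the centroid of triangle HTY ⇒ W = (1/4, 5/12)
through Z parallel to TW: direction (1/4, 5/12); meets WY at G = (1/4, -5/4)
G = W + t·(Y−W) with t = -5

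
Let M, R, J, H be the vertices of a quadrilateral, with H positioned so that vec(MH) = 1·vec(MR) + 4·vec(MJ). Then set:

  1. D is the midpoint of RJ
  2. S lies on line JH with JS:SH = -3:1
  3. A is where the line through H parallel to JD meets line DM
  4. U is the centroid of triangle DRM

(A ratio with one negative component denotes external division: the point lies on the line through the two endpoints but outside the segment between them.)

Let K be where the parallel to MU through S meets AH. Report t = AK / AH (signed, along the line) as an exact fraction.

t = 5/3

Set M = (0, 0), R = (1, 0), J = (0, 1), H = (1, 4); any affine frame gives the same invariant.
1. D is the midpoint of RJ ⇒ D = (1/2, 1/2)
2. S lies on line JH with JS:SH = -3:1 ⇒ S = (3/2, 11/2)
3. A is where the line through H parallel to JD meets line DM ⇒ A = (5/2, 5/2)
4. U is the centroid of triangle DRM ⇒ U = (1/2, 1/6)
through S parallel to MU: direction (1/2, 1/6); meets AH at K = (0, 5)
K = A + t·(H−A) with t = 5/3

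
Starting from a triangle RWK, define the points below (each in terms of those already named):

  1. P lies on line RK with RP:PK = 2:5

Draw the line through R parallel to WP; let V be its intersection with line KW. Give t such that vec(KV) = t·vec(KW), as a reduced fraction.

Work in coordinates with R = (0, 0), W = (1, 0), K = (0, 1).
1. P lies on line RK with RP:PK = 2:5 ⇒ P = (0, 2/7)
through R parallel to WP: direction (-1, 2/7); meets KW at V = (7/5, -2/5)
V = K + t·(W−K) with t = 7/5

t = 7/5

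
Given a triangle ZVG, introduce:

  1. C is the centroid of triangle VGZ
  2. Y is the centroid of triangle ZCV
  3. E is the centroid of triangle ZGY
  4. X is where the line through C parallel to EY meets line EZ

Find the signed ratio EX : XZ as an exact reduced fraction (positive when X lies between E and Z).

Work in coordinates with Z = (0, 0), V = (1, 0), G = (0, 1).
1. C is the centroid of triangle VGZ ⇒ C = (1/3, 1/3)
2. Y is the centroid of triangle ZCV ⇒ Y = (4/9, 1/9)
3. E is the centroid of triangle ZGY ⇒ E = (4/27, 10/27)
4. X is where the line through C parallel to EY meets line EZ ⇒ X = (5/27, 25/54)
X = E + t·(Z−E) with t = -1/4, so EX:XZ = t:(1−t) = -1/4:5/4

EX:XZ = -1/5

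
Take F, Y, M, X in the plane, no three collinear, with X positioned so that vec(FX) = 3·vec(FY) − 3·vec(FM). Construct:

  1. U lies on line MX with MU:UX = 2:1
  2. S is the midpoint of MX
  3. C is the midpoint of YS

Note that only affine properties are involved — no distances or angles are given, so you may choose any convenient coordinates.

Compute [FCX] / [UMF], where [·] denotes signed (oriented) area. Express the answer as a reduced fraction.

[FCX]:[UMF] = -9/8

Assign F = (0, 0), Y = (1, 0), M = (0, 1), X = (3, -3) — the answer is frame-independent, so this choice is without loss of generality.
1. U lies on line MX with MU:UX = 2:1 ⇒ U = (2, -5/3)
2. S is the midpoint of MX ⇒ S = (3/2, -1)
3. C is the midpoint of YS ⇒ C = (5/4, -1/2)
2·[FCX] = -9/4, 2·[UMF] = 2
[FCX]:[UMF] = -9/4:2 = -9/8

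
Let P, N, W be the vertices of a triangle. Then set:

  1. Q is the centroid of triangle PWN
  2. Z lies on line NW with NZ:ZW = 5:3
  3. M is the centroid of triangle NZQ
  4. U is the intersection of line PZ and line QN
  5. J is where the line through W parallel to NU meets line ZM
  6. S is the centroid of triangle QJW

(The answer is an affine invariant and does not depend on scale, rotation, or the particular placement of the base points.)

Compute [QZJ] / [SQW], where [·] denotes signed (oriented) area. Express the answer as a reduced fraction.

[QZJ]:[SQW] = -15/8

Choose coordinates P = (0, 0), N = (1, 0), W = (0, 1).
1. Q is the centroid of triangle PWN ⇒ Q = (1/3, 1/3)
2. Z lies on line NW with NZ:ZW = 5:3 ⇒ Z = (3/8, 5/8)
3. M is the centroid of triangle NZQ ⇒ M = (41/72, 23/72)
4. U is the intersection of line PZ and line QN ⇒ U = (3/13, 5/13)
5. J is where the line through W parallel to NU meets line ZM ⇒ J = (1/5, 9/10)
6. S is the centroid of triangle QJW ⇒ S = (8/45, 67/90)
2·[QZJ] = 1/16, 2·[SQW] = -1/30
[QZJ]:[SQW] = 1/16:-1/30 = -15/8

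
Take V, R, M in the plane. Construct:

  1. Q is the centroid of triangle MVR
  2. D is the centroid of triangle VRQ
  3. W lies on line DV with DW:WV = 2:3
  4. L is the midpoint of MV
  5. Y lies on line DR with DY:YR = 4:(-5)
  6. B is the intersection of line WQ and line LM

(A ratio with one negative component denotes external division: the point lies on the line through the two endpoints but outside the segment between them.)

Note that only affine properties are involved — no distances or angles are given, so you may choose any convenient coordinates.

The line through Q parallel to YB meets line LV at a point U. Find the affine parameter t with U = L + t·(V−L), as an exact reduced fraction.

t = -1/4

Set V = (0, 0), R = (1, 0), M = (0, 1); any affine frame gives the same invariant.
1. Q is the centroid of triangle MVR ⇒ Q = (1/3, 1/3)
2. D is the centroid of triangle VRQ ⇒ D = (4/9, 1/9)
3. W lies on line DV with DW:WV = 2:3 ⇒ W = (4/15, 1/15)
4. L is the midpoint of MV ⇒ L = (0, 1/2)
5. Y lies on line DR with DY:YR = 4:(-5) ⇒ Y = (-16/9, 5/9)
6. B is the intersection of line WQ and line LM ⇒ B = (0, -1)
through Q parallel to YB: direction (16/9, -14/9); meets LV at U = (0, 5/8)
U = L + t·(V−L) with t = -1/4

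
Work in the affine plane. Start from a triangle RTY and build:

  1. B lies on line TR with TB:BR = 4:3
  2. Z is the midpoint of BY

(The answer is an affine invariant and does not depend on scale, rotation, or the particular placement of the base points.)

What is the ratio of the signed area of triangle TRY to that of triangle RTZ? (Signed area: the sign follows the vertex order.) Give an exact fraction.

Choose coordinates R = (0, 0), T = (1, 0), Y = (0, 1).
1. B lies on line TR with TB:BR = 4:3 ⇒ B = (3/7, 0)
2. Z is the midpoint of BY ⇒ Z = (3/14, 1/2)
2·[TRY] = -1, 2·[RTZ] = 1/2
[TRY]:[RTZ] = -1:1/2 = -2

[TRY]:[RTZ] = -2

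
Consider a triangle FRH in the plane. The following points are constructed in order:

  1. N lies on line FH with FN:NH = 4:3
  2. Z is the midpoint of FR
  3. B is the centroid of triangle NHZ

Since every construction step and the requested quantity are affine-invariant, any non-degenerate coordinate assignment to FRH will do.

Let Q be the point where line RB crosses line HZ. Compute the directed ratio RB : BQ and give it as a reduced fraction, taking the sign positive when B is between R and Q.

RB:BQ = -8

Assign F = (0, 0), R = (1, 0), H = (0, 1) — the answer is frame-independent, so this choice is without loss of generality.
1. N lies on line FH with FN:NH = 4:3 ⇒ N = (0, 4/7)
2. Z is the midpoint of FR ⇒ Z = (1/2, 0)
3. B is the centroid of triangle NHZ ⇒ B = (1/6, 11/21)
line RB meets HZ at Q = (13/48, 11/24)
B = R + t·(Q−R) with t = 8/7, so RB:BQ = 8/7:-1/7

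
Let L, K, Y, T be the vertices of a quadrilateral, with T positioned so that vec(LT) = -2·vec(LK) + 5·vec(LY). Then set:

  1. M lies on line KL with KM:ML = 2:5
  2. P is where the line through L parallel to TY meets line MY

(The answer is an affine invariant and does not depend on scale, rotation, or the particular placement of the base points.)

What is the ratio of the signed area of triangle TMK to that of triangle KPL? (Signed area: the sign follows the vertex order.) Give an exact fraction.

[TMK]:[KPL] = 3/7

Work in coordinates with L = (0, 0), K = (1, 0), Y = (0, 1), T = (-2, 5).
1. M lies on line KL with KM:ML = 2:5 ⇒ M = (5/7, 0)
2. P is where the line through L parallel to TY meets line MY ⇒ P = (-5/3, 10/3)
2·[TMK] = 10/7, 2·[KPL] = 10/3
[TMK]:[KPL] = 10/7:10/3 = 3/7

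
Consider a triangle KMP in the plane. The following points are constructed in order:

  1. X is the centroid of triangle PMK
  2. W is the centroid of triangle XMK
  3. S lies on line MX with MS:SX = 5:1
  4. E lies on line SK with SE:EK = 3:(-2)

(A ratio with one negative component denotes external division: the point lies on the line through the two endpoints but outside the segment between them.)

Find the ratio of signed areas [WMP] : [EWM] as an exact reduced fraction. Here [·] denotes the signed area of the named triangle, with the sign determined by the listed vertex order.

Assign K = (0, 0), M = (1, 0), P = (0, 1) — the answer is frame-independent, so this choice is without loss of generality.
1. X is the centroid of triangle PMK ⇒ X = (1/3, 1/3)
2. W is the centroid of triangle XMK ⇒ W = (4/9, 1/9)
3. S lies on line MX with MS:SX = 5:1 ⇒ S = (4/9, 5/18)
4. E lies on line SK with SE:EK = 3:(-2) ⇒ E = (-8/9, -5/9)
2·[WMP] = 4/9, 2·[EWM] = -14/27
[WMP]:[EWM] = 4/9:-14/27 = -6/7

[WMP]:[EWM] = -6/7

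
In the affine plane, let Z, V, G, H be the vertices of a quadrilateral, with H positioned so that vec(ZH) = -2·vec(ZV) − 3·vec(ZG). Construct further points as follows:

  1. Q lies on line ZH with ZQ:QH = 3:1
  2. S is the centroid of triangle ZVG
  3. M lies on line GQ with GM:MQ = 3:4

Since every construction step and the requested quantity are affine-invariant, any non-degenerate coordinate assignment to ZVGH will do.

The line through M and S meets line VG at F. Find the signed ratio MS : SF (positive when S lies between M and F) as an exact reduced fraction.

MS:SF = 143/28

Assign Z = (0, 0), V = (1, 0), G = (0, 1), H = (-2, -3) — the answer is frame-independent, so this choice is without loss of generality.
1. Q lies on line ZH with ZQ:QH = 3:1 ⇒ Q = (-3/2, -9/4)
2. S is the centroid of triangle ZVG ⇒ S = (1/3, 1/3)
3. M lies on line GQ with GM:MQ = 3:4 ⇒ M = (-9/14, -11/28)
line MS meets VG at F = (75/143, 68/143)
S = M + t·(F−M) with t = 143/171, so MS:SF = 143/171:28/171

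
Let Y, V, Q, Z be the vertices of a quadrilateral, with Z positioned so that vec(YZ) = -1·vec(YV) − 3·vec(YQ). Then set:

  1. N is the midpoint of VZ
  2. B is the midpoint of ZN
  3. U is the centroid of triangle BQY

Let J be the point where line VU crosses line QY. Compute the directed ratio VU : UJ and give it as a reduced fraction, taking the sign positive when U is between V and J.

VU:UJ = -7

Set Y = (0, 0), V = (1, 0), Q = (0, 1), Z = (-1, -3); any affine frame gives the same invariant.
1. N is the midpoint of VZ ⇒ N = (0, -3/2)
2. B is the midpoint of ZN ⇒ B = (-1/2, -9/4)
3. U is the centroid of triangle BQY ⇒ U = (-1/6, -5/12)
line VU meets QY at J = (0, -5/14)
U = V + t·(J−V) with t = 7/6, so VU:UJ = 7/6:-1/6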